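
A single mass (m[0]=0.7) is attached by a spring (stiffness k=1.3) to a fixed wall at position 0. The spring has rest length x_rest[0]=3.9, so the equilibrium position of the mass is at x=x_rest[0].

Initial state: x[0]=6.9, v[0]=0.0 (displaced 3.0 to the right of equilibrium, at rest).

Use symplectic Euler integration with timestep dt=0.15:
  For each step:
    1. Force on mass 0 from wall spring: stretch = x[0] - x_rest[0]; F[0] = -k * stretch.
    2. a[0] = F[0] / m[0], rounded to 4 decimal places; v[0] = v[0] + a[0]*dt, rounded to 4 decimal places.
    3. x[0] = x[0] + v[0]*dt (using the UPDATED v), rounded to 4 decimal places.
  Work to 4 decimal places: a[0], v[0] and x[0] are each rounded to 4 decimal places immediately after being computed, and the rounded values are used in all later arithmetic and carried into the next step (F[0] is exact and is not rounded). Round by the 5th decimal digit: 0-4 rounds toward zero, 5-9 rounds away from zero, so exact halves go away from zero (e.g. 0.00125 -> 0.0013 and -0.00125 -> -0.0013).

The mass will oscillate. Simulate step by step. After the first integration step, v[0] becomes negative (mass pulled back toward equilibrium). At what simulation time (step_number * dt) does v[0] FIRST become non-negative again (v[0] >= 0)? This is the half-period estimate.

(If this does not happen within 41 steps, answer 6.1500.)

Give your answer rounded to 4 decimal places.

Answer: 2.4000

Derivation:
Step 0: x=[6.9000] v=[0.0000]
Step 1: x=[6.7746] v=[-0.8357]
Step 2: x=[6.5291] v=[-1.6365]
Step 3: x=[6.1738] v=[-2.3689]
Step 4: x=[5.7235] v=[-3.0023]
Step 5: x=[5.1970] v=[-3.5103]
Step 6: x=[4.6163] v=[-3.8716]
Step 7: x=[4.0056] v=[-4.0711]
Step 8: x=[3.3905] v=[-4.1005]
Step 9: x=[2.7967] v=[-3.9586]
Step 10: x=[2.2490] v=[-3.6513]
Step 11: x=[1.7703] v=[-3.1914]
Step 12: x=[1.3806] v=[-2.5981]
Step 13: x=[1.0962] v=[-1.8963]
Step 14: x=[0.9289] v=[-1.1152]
Step 15: x=[0.8858] v=[-0.2875]
Step 16: x=[0.9686] v=[0.5522]
First v>=0 after going negative at step 16, time=2.4000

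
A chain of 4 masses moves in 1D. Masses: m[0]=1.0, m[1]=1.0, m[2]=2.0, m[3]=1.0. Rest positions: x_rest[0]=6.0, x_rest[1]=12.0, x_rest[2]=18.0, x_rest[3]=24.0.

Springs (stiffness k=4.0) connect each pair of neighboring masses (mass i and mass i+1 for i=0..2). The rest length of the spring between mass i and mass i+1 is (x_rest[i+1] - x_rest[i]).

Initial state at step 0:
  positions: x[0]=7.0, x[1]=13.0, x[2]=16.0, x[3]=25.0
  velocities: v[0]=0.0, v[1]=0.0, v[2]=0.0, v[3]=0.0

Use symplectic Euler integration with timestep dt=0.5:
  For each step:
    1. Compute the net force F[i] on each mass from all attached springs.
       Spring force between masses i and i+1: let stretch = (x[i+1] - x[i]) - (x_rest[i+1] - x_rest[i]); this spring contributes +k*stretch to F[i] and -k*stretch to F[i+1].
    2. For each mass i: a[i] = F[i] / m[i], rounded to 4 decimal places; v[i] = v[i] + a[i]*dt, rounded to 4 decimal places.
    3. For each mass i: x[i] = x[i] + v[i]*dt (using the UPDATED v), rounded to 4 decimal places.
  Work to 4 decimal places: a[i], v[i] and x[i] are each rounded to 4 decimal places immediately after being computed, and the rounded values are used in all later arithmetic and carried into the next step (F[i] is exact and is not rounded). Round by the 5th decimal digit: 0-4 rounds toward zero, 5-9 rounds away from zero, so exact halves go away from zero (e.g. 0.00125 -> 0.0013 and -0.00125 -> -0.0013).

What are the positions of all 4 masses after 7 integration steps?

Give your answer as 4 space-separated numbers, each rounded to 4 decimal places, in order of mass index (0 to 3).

Answer: 7.0000 10.7500 19.0000 21.2500

Derivation:
Step 0: x=[7.0000 13.0000 16.0000 25.0000] v=[0.0000 0.0000 0.0000 0.0000]
Step 1: x=[7.0000 10.0000 19.0000 22.0000] v=[0.0000 -6.0000 6.0000 -6.0000]
Step 2: x=[4.0000 13.0000 19.0000 22.0000] v=[-6.0000 6.0000 0.0000 0.0000]
Step 3: x=[4.0000 13.0000 17.5000 25.0000] v=[0.0000 0.0000 -3.0000 6.0000]
Step 4: x=[7.0000 8.5000 17.5000 26.5000] v=[6.0000 -9.0000 0.0000 3.0000]
Step 5: x=[5.5000 11.5000 17.5000 25.0000] v=[-3.0000 6.0000 0.0000 -3.0000]
Step 6: x=[4.0000 14.5000 18.2500 22.0000] v=[-3.0000 6.0000 1.5000 -6.0000]
Step 7: x=[7.0000 10.7500 19.0000 21.2500] v=[6.0000 -7.5000 1.5000 -1.5000]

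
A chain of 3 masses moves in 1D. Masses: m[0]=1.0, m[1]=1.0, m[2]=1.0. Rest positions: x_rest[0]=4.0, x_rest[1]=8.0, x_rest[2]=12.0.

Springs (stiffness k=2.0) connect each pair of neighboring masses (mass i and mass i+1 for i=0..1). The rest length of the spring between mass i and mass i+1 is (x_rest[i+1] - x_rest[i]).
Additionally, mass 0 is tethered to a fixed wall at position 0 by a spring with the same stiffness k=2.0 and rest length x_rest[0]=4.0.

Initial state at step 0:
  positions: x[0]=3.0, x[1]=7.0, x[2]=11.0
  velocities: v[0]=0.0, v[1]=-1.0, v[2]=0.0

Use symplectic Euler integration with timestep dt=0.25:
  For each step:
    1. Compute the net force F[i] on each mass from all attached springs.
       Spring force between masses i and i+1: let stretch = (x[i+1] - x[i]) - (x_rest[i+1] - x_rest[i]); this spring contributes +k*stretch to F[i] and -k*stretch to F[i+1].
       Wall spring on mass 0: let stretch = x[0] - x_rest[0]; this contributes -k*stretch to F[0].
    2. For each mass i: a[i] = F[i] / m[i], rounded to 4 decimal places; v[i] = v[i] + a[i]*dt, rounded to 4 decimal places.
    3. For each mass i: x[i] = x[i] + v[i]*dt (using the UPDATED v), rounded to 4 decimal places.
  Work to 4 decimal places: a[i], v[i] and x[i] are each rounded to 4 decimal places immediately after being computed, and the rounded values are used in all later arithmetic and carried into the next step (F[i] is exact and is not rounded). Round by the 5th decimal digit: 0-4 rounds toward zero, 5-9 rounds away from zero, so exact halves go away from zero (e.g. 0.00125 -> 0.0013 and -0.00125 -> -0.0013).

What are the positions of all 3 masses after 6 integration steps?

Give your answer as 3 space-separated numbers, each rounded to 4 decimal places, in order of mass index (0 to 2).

Answer: 3.6803 7.2495 10.5359

Derivation:
Step 0: x=[3.0000 7.0000 11.0000] v=[0.0000 -1.0000 0.0000]
Step 1: x=[3.1250 6.7500 11.0000] v=[0.5000 -1.0000 0.0000]
Step 2: x=[3.3125 6.5781 10.9688] v=[0.7500 -0.6875 -0.1250]
Step 3: x=[3.4942 6.5469 10.8887] v=[0.7266 -0.1250 -0.3204]
Step 4: x=[3.6207 6.6768 10.7659] v=[0.5059 0.5196 -0.4913]
Step 5: x=[3.6766 6.9358 10.6319] v=[0.2236 1.0361 -0.5359]
Step 6: x=[3.6803 7.2495 10.5359] v=[0.0149 1.2546 -0.3840]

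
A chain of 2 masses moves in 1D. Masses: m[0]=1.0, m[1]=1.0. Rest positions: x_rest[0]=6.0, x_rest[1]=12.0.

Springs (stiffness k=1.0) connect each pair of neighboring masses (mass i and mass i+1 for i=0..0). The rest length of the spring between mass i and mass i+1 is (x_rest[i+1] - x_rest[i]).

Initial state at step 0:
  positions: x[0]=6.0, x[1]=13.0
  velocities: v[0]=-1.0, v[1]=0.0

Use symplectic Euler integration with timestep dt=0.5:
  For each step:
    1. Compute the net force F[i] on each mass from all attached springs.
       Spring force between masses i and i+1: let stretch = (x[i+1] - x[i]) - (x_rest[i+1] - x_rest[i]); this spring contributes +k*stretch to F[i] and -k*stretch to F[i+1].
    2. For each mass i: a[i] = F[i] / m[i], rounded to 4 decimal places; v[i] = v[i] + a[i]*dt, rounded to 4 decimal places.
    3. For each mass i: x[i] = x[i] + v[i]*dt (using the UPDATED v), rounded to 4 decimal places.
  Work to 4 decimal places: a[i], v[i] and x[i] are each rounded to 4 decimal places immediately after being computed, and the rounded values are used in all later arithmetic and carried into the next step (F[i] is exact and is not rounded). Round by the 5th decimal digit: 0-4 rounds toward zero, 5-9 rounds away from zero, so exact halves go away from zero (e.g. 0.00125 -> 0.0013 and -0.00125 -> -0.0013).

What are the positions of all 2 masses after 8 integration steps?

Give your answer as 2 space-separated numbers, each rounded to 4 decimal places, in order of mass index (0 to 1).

Answer: 4.1523 10.8478

Derivation:
Step 0: x=[6.0000 13.0000] v=[-1.0000 0.0000]
Step 1: x=[5.7500 12.7500] v=[-0.5000 -0.5000]
Step 2: x=[5.7500 12.2500] v=[0.0000 -1.0000]
Step 3: x=[5.8750 11.6250] v=[0.2500 -1.2500]
Step 4: x=[5.9375 11.0625] v=[0.1250 -1.1250]
Step 5: x=[5.7813 10.7188] v=[-0.3125 -0.6875]
Step 6: x=[5.3594 10.6407] v=[-0.8438 -0.1563]
Step 7: x=[4.7578 10.7423] v=[-1.2032 0.2031]
Step 8: x=[4.1523 10.8478] v=[-1.2110 0.2109]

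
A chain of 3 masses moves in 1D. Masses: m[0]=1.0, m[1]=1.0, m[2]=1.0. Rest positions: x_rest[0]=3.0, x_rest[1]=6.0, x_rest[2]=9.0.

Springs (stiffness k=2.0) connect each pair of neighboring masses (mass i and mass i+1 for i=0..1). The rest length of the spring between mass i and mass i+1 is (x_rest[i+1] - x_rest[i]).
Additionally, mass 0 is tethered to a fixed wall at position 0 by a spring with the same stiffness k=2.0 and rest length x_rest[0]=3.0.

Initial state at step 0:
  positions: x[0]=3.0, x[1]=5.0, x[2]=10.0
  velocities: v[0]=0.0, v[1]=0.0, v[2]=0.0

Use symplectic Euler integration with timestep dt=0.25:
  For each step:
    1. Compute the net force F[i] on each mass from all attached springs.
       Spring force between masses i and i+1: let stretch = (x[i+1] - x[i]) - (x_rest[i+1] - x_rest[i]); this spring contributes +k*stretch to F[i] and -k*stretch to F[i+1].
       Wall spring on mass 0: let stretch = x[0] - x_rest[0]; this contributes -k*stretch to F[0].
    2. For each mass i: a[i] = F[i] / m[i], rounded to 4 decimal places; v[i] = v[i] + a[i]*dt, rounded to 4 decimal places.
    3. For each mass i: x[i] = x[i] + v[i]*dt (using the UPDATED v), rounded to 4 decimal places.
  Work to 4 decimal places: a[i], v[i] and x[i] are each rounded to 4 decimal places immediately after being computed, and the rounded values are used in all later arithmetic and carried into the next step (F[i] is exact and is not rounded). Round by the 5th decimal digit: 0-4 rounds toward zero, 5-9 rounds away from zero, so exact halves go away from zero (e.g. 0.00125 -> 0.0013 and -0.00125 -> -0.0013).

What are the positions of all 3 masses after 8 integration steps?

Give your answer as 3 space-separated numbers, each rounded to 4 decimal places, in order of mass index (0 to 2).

Answer: 4.0452 5.6751 8.8412

Derivation:
Step 0: x=[3.0000 5.0000 10.0000] v=[0.0000 0.0000 0.0000]
Step 1: x=[2.8750 5.3750 9.7500] v=[-0.5000 1.5000 -1.0000]
Step 2: x=[2.7031 5.9844 9.3281] v=[-0.6875 2.4375 -1.6875]
Step 3: x=[2.6035 6.6016 8.8633] v=[-0.3984 2.4687 -1.8594]
Step 4: x=[2.6782 7.0017 8.4907] v=[0.2989 1.6005 -1.4903]
Step 5: x=[2.9586 7.0475 8.3070] v=[1.1216 0.1833 -0.7348]
Step 6: x=[3.3803 6.7397 8.3409] v=[1.6868 -1.2314 0.1355]
Step 7: x=[3.7994 6.2121 8.5496] v=[1.6764 -2.1105 0.8349]
Step 8: x=[4.0452 5.6751 8.8412] v=[0.9831 -2.1481 1.1662]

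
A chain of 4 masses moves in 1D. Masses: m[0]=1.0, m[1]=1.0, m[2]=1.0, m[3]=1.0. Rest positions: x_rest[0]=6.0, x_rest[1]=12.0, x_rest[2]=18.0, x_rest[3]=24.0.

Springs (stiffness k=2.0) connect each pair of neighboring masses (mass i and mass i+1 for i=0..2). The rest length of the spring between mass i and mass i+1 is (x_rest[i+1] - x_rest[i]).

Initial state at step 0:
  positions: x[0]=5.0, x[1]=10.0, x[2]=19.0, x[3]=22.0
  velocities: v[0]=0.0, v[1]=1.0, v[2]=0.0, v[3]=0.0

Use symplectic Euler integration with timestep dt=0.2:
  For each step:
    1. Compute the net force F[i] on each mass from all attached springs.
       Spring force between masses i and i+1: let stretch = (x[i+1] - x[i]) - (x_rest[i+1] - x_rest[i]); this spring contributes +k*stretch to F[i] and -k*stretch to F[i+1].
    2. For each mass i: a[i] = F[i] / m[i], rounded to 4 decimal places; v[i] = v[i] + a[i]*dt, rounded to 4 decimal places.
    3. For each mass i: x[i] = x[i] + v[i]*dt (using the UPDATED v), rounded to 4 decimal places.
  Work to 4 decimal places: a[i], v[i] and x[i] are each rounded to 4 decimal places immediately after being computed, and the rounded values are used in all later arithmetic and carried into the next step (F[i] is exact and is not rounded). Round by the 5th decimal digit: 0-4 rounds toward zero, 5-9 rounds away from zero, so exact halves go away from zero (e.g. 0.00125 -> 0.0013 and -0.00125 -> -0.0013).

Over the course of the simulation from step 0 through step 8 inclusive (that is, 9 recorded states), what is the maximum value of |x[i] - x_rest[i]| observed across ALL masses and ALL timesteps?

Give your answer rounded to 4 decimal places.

Answer: 2.5549

Derivation:
Step 0: x=[5.0000 10.0000 19.0000 22.0000] v=[0.0000 1.0000 0.0000 0.0000]
Step 1: x=[4.9200 10.5200 18.5200 22.2400] v=[-0.4000 2.6000 -2.4000 1.2000]
Step 2: x=[4.8080 11.2320 17.6976 22.6624] v=[-0.5600 3.5600 -4.1120 2.1120]
Step 3: x=[4.7299 11.9473 16.7551 23.1676] v=[-0.3904 3.5766 -4.7123 2.5261]
Step 4: x=[4.7492 12.4699 15.9410 23.6398] v=[0.0966 2.6128 -4.0704 2.3611]
Step 5: x=[4.9062 12.6525 15.4651 23.9761] v=[0.7849 0.9130 -2.3793 1.6816]
Step 6: x=[5.2029 12.4404 15.4451 24.1115] v=[1.4834 -1.0605 -0.0999 0.6772]
Step 7: x=[5.5986 11.8897 15.8781 24.0336] v=[1.9784 -2.7536 2.1648 -0.3894]
Step 8: x=[6.0176 11.1548 16.6444 23.7833] v=[2.0948 -3.6747 3.8316 -1.2516]
Max displacement = 2.5549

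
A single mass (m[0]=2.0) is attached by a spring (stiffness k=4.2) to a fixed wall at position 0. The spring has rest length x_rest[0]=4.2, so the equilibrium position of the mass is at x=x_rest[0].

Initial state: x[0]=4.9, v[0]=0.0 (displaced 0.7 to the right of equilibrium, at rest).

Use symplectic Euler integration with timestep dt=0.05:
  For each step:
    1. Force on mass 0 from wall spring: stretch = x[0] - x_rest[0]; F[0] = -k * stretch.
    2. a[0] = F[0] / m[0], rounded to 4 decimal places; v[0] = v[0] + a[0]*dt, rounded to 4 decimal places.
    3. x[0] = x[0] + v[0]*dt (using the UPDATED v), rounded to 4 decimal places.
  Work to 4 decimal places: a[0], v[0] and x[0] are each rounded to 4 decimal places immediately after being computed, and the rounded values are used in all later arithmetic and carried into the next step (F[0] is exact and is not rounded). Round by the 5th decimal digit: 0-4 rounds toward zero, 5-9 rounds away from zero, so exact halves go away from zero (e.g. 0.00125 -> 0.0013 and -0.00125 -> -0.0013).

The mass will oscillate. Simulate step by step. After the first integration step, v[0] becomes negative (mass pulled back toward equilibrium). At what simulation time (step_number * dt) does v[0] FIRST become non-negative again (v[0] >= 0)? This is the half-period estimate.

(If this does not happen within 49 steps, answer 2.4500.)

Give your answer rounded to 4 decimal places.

Answer: 2.2000

Derivation:
Step 0: x=[4.9000] v=[0.0000]
Step 1: x=[4.8963] v=[-0.0735]
Step 2: x=[4.8890] v=[-0.1466]
Step 3: x=[4.8781] v=[-0.2189]
Step 4: x=[4.8636] v=[-0.2901]
Step 5: x=[4.8456] v=[-0.3598]
Step 6: x=[4.8242] v=[-0.4276]
Step 7: x=[4.7995] v=[-0.4931]
Step 8: x=[4.7717] v=[-0.5561]
Step 9: x=[4.7409] v=[-0.6161]
Step 10: x=[4.7073] v=[-0.6729]
Step 11: x=[4.6710] v=[-0.7262]
Step 12: x=[4.6322] v=[-0.7757]
Step 13: x=[4.5911] v=[-0.8211]
Step 14: x=[4.5480] v=[-0.8622]
Step 15: x=[4.5031] v=[-0.8987]
Step 16: x=[4.4566] v=[-0.9305]
Step 17: x=[4.4087] v=[-0.9574]
Step 18: x=[4.3597] v=[-0.9793]
Step 19: x=[4.3099] v=[-0.9961]
Step 20: x=[4.2595] v=[-1.0076]
Step 21: x=[4.2088] v=[-1.0139]
Step 22: x=[4.1581] v=[-1.0148]
Step 23: x=[4.1076] v=[-1.0104]
Step 24: x=[4.0576] v=[-1.0007]
Step 25: x=[4.0083] v=[-0.9858]
Step 26: x=[3.9600] v=[-0.9657]
Step 27: x=[3.9130] v=[-0.9405]
Step 28: x=[3.8675] v=[-0.9104]
Step 29: x=[3.8237] v=[-0.8755]
Step 30: x=[3.7819] v=[-0.8360]
Step 31: x=[3.7423] v=[-0.7921]
Step 32: x=[3.7051] v=[-0.7440]
Step 33: x=[3.6705] v=[-0.6920]
Step 34: x=[3.6387] v=[-0.6364]
Step 35: x=[3.6098] v=[-0.5775]
Step 36: x=[3.5840] v=[-0.5155]
Step 37: x=[3.5615] v=[-0.4508]
Step 38: x=[3.5423] v=[-0.3838]
Step 39: x=[3.5266] v=[-0.3147]
Step 40: x=[3.5144] v=[-0.2440]
Step 41: x=[3.5058] v=[-0.1720]
Step 42: x=[3.5008] v=[-0.0991]
Step 43: x=[3.4995] v=[-0.0257]
Step 44: x=[3.5019] v=[0.0479]
First v>=0 after going negative at step 44, time=2.2000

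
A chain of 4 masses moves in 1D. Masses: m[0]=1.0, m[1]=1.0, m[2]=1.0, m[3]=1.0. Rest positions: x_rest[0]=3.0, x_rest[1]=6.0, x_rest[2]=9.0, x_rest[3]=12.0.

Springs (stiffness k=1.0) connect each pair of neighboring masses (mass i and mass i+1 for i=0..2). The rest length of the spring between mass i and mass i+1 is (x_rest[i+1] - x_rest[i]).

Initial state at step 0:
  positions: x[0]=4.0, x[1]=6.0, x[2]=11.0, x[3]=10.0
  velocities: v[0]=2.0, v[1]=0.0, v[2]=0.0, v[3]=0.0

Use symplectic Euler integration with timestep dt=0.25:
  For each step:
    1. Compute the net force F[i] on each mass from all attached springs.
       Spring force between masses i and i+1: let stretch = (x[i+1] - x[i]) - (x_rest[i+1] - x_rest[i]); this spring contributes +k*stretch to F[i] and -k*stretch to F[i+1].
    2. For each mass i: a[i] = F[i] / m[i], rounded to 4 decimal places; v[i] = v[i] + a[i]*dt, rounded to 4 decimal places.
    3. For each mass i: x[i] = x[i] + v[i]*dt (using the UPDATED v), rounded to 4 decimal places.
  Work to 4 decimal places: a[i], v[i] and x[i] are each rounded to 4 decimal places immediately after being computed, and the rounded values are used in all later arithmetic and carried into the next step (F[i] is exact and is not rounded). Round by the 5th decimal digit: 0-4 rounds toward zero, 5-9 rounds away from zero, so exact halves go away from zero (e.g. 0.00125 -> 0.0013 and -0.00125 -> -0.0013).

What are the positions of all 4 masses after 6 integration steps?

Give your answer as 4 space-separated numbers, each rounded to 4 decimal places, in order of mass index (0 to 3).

Step 0: x=[4.0000 6.0000 11.0000 10.0000] v=[2.0000 0.0000 0.0000 0.0000]
Step 1: x=[4.4375 6.1875 10.6250 10.2500] v=[1.7500 0.7500 -1.5000 1.0000]
Step 2: x=[4.7969 6.5430 9.9492 10.7110] v=[1.4375 1.4219 -2.7031 1.8438]
Step 3: x=[5.0779 7.0022 9.1082 11.3119] v=[1.1240 1.8369 -3.3642 2.4034]
Step 4: x=[5.2917 7.4728 8.2733 11.9625] v=[0.8551 1.8823 -3.3398 2.6025]
Step 5: x=[5.4543 7.8571 7.6189 12.5701] v=[0.6504 1.5372 -2.6176 2.4302]
Step 6: x=[5.5796 8.0764 7.2888 13.0557] v=[0.5011 0.8770 -1.3203 1.9424]

Answer: 5.5796 8.0764 7.2888 13.0557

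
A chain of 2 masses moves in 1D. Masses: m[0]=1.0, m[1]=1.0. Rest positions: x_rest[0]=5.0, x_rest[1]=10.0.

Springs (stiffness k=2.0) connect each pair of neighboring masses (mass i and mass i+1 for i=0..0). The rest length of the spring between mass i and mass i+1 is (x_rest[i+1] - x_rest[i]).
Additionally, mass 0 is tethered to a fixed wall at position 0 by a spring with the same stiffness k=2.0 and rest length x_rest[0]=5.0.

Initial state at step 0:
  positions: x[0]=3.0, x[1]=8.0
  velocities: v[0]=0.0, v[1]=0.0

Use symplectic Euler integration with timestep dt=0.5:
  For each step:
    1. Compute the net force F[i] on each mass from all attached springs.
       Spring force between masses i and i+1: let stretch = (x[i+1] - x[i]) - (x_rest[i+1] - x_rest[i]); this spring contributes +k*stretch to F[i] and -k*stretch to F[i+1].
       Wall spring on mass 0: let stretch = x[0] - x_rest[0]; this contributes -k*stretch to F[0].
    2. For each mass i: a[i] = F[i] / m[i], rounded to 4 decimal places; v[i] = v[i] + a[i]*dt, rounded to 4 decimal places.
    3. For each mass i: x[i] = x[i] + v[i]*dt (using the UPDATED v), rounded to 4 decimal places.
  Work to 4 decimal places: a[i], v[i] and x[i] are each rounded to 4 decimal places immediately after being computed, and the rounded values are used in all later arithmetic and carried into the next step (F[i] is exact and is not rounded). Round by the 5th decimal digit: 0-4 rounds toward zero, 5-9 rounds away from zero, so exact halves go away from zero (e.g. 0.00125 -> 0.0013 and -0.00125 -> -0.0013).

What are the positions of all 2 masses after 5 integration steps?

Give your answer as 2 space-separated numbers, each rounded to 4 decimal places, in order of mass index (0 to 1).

Answer: 5.5000 12.1875

Derivation:
Step 0: x=[3.0000 8.0000] v=[0.0000 0.0000]
Step 1: x=[4.0000 8.0000] v=[2.0000 0.0000]
Step 2: x=[5.0000 8.5000] v=[2.0000 1.0000]
Step 3: x=[5.2500 9.7500] v=[0.5000 2.5000]
Step 4: x=[5.1250 11.2500] v=[-0.2500 3.0000]
Step 5: x=[5.5000 12.1875] v=[0.7500 1.8750]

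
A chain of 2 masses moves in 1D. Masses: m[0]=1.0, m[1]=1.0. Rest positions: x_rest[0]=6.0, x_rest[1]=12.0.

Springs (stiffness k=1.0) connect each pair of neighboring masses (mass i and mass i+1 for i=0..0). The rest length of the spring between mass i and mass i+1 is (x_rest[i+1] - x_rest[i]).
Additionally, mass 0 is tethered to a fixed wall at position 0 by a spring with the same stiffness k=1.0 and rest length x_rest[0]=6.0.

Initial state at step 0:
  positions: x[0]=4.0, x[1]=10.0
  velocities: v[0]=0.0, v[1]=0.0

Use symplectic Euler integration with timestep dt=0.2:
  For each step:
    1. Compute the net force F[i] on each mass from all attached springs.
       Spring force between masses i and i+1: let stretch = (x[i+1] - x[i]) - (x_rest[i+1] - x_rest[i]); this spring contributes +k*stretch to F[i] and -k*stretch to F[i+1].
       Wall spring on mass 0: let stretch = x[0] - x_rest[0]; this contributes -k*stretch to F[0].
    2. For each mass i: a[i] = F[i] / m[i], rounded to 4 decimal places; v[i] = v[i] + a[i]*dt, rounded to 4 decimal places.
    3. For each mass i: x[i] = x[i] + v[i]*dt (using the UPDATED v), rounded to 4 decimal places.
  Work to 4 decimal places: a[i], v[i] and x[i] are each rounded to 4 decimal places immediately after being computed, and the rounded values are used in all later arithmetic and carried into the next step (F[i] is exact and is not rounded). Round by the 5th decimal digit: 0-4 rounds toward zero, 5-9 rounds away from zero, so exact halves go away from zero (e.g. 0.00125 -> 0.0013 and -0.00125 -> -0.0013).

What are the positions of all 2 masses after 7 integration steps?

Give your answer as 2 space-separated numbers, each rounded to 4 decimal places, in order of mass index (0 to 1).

Answer: 5.5574 10.3290

Derivation:
Step 0: x=[4.0000 10.0000] v=[0.0000 0.0000]
Step 1: x=[4.0800 10.0000] v=[0.4000 0.0000]
Step 2: x=[4.2336 10.0032] v=[0.7680 0.0160]
Step 3: x=[4.4486 10.0156] v=[1.0752 0.0621]
Step 4: x=[4.7084 10.0453] v=[1.2989 0.1487]
Step 5: x=[4.9933 10.1016] v=[1.4246 0.2813]
Step 6: x=[5.2828 10.1935] v=[1.4476 0.4596]
Step 7: x=[5.5574 10.3290] v=[1.3732 0.6775]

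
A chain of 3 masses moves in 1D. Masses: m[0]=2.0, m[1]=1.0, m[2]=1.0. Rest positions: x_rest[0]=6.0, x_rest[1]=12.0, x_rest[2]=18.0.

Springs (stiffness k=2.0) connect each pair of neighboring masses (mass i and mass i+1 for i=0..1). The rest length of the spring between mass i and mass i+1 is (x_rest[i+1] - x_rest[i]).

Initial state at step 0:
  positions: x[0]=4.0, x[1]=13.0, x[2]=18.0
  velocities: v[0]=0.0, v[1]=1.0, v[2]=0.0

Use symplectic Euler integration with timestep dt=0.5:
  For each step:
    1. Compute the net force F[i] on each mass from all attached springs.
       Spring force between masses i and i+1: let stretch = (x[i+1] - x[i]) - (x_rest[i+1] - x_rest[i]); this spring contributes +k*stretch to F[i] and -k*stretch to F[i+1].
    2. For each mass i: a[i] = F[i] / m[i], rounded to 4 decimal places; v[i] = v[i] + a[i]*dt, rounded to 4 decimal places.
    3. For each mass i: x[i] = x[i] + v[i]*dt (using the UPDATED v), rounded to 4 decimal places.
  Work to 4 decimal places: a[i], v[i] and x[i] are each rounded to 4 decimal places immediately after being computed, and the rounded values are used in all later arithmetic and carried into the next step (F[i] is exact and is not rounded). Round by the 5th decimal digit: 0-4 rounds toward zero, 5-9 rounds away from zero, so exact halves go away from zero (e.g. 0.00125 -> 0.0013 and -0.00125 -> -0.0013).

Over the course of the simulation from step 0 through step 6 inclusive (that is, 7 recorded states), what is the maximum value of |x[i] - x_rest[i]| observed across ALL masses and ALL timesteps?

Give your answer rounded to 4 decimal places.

Answer: 2.3866

Derivation:
Step 0: x=[4.0000 13.0000 18.0000] v=[0.0000 1.0000 0.0000]
Step 1: x=[4.7500 11.5000 18.5000] v=[1.5000 -3.0000 1.0000]
Step 2: x=[5.6875 10.1250 18.5000] v=[1.8750 -2.7500 0.0000]
Step 3: x=[6.2344 10.7188 17.3125] v=[1.0938 1.1875 -2.3750]
Step 4: x=[6.4024 12.3672 15.8282] v=[0.3360 3.2968 -2.9687]
Step 5: x=[6.5616 12.7637 15.6134] v=[0.3184 0.7930 -0.4297]
Step 6: x=[6.7714 11.4840 16.9737] v=[0.4195 -2.5594 2.7206]
Max displacement = 2.3866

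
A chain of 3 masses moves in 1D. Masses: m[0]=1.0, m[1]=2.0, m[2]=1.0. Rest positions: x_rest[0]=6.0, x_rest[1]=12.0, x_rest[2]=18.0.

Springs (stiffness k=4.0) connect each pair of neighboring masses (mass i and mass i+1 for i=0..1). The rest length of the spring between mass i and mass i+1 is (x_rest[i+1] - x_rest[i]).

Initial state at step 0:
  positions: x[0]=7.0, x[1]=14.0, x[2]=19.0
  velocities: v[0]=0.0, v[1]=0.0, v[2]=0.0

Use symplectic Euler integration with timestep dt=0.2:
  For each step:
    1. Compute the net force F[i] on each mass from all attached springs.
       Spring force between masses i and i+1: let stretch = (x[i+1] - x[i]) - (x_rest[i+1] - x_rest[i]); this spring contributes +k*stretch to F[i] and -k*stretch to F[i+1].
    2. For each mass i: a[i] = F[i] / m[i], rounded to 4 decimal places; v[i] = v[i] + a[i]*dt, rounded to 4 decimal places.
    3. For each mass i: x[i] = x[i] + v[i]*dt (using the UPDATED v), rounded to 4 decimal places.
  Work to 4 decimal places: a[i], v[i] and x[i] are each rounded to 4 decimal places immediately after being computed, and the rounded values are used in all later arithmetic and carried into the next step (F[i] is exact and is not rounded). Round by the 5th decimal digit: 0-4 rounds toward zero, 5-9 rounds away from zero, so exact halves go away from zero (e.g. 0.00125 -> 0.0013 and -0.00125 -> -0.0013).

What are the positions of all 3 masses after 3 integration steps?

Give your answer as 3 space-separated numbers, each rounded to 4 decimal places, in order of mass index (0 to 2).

Step 0: x=[7.0000 14.0000 19.0000] v=[0.0000 0.0000 0.0000]
Step 1: x=[7.1600 13.8400 19.1600] v=[0.8000 -0.8000 0.8000]
Step 2: x=[7.4288 13.5712 19.4288] v=[1.3440 -1.3440 1.3440]
Step 3: x=[7.7204 13.2796 19.7204] v=[1.4579 -1.4579 1.4579]

Answer: 7.7204 13.2796 19.7204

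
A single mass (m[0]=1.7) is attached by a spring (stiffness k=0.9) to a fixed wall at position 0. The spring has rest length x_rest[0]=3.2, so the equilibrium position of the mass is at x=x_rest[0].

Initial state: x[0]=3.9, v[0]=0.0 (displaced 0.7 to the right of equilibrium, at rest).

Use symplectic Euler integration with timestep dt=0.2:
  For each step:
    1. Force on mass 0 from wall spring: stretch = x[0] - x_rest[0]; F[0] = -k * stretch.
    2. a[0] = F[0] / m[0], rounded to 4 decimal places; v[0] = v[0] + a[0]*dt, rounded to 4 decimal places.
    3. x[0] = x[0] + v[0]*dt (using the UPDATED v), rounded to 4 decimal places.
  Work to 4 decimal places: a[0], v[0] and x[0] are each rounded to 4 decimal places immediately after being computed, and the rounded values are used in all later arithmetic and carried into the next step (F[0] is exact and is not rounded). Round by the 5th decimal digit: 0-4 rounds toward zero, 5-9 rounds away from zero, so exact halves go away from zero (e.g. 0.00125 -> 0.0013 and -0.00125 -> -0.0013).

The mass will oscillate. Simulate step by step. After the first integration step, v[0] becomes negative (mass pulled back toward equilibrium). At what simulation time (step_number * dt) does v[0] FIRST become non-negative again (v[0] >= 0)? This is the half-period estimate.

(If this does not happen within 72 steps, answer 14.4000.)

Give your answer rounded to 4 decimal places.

Step 0: x=[3.9000] v=[0.0000]
Step 1: x=[3.8852] v=[-0.0741]
Step 2: x=[3.8559] v=[-0.1467]
Step 3: x=[3.8127] v=[-0.2161]
Step 4: x=[3.7565] v=[-0.2810]
Step 5: x=[3.6885] v=[-0.3399]
Step 6: x=[3.6102] v=[-0.3916]
Step 7: x=[3.5232] v=[-0.4350]
Step 8: x=[3.4294] v=[-0.4692]
Step 9: x=[3.3307] v=[-0.4935]
Step 10: x=[3.2292] v=[-0.5073]
Step 11: x=[3.1271] v=[-0.5104]
Step 12: x=[3.0266] v=[-0.5027]
Step 13: x=[2.9297] v=[-0.4843]
Step 14: x=[2.8386] v=[-0.4557]
Step 15: x=[2.7551] v=[-0.4174]
Step 16: x=[2.6810] v=[-0.3703]
Step 17: x=[2.6179] v=[-0.3153]
Step 18: x=[2.5672] v=[-0.2537]
Step 19: x=[2.5299] v=[-0.1867]
Step 20: x=[2.5068] v=[-0.1157]
Step 21: x=[2.4983] v=[-0.0423]
Step 22: x=[2.5047] v=[0.0320]
First v>=0 after going negative at step 22, time=4.4000

Answer: 4.4000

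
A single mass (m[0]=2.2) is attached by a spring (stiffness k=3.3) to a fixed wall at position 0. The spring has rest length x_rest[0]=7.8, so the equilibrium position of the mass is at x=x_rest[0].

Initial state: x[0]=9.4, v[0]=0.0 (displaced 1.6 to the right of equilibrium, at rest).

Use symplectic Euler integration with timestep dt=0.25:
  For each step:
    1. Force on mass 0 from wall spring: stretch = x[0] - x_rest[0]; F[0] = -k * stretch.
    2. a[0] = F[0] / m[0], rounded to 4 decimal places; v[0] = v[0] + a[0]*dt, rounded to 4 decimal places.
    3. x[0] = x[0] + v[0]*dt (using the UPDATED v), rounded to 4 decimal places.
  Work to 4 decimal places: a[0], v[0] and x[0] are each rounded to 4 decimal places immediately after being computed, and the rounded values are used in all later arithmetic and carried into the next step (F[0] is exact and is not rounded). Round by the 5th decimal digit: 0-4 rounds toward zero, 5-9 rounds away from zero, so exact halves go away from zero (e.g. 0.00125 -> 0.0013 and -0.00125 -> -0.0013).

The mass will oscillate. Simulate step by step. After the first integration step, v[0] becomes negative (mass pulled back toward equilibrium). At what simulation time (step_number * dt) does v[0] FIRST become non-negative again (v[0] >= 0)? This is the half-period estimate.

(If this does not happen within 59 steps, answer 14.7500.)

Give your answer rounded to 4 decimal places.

Step 0: x=[9.4000] v=[0.0000]
Step 1: x=[9.2500] v=[-0.6000]
Step 2: x=[8.9641] v=[-1.1438]
Step 3: x=[8.5690] v=[-1.5804]
Step 4: x=[8.1018] v=[-1.8688]
Step 5: x=[7.6063] v=[-1.9820]
Step 6: x=[7.1290] v=[-1.9094]
Step 7: x=[6.7146] v=[-1.6578]
Step 8: x=[6.4019] v=[-1.2508]
Step 9: x=[6.2203] v=[-0.7265]
Step 10: x=[6.1868] v=[-0.1341]
Step 11: x=[6.3045] v=[0.4709]
First v>=0 after going negative at step 11, time=2.7500

Answer: 2.7500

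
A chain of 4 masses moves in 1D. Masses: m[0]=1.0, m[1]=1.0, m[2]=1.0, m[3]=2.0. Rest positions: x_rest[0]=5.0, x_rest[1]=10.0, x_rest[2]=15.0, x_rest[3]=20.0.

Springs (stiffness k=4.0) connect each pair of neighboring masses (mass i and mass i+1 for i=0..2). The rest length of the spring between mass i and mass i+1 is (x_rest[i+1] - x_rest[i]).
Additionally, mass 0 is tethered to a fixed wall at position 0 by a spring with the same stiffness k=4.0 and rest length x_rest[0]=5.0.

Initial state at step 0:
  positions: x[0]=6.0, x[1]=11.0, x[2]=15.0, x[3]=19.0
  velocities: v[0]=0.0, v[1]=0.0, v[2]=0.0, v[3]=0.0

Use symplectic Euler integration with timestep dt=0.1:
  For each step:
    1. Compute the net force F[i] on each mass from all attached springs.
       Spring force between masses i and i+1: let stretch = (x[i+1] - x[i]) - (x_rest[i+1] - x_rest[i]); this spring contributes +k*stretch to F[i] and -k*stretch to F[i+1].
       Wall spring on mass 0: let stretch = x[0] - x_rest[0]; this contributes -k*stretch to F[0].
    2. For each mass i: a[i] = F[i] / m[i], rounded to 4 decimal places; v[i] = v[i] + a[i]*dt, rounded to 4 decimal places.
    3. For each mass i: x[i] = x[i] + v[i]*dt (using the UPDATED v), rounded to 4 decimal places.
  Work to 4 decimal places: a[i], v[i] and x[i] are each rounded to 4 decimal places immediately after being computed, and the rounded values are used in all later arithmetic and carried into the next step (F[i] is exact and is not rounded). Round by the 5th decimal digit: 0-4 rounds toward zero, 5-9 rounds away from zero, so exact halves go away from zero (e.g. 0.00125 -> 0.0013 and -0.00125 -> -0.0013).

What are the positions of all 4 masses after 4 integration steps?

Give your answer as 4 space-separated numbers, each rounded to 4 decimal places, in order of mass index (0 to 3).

Step 0: x=[6.0000 11.0000 15.0000 19.0000] v=[0.0000 0.0000 0.0000 0.0000]
Step 1: x=[5.9600 10.9600 15.0000 19.0200] v=[-0.4000 -0.4000 0.0000 0.2000]
Step 2: x=[5.8816 10.8816 14.9992 19.0596] v=[-0.7840 -0.7840 -0.0080 0.3960]
Step 3: x=[5.7679 10.7679 14.9961 19.1180] v=[-1.1366 -1.1370 -0.0309 0.5839]
Step 4: x=[5.6235 10.6233 14.9888 19.1940] v=[-1.4438 -1.4457 -0.0734 0.7595]

Answer: 5.6235 10.6233 14.9888 19.1940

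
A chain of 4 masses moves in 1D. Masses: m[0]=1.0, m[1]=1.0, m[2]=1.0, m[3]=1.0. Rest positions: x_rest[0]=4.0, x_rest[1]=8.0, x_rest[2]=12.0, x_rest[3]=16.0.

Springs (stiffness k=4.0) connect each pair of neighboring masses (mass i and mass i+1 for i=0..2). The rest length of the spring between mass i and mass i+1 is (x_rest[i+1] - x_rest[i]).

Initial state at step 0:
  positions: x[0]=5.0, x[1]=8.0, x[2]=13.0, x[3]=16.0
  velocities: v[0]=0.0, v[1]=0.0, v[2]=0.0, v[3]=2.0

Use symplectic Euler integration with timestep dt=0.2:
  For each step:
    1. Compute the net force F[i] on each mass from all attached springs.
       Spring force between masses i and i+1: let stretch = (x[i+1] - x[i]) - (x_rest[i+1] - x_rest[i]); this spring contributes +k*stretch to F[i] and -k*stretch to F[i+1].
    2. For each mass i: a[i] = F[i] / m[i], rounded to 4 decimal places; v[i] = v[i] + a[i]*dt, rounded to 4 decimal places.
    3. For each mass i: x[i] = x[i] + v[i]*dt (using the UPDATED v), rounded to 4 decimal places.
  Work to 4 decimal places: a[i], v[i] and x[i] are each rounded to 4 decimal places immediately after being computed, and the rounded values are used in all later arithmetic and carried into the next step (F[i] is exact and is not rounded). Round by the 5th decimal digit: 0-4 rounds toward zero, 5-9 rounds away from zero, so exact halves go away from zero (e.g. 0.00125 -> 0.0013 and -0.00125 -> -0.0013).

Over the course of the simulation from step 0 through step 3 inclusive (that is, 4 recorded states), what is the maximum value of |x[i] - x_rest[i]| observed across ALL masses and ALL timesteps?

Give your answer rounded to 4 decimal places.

Answer: 1.5814

Derivation:
Step 0: x=[5.0000 8.0000 13.0000 16.0000] v=[0.0000 0.0000 0.0000 2.0000]
Step 1: x=[4.8400 8.3200 12.6800 16.5600] v=[-0.8000 1.6000 -1.6000 2.8000]
Step 2: x=[4.5968 8.7808 12.2832 17.1392] v=[-1.2160 2.3040 -1.9840 2.8960]
Step 3: x=[4.3830 9.1325 12.1030 17.5814] v=[-1.0688 1.7587 -0.9011 2.2112]
Max displacement = 1.5814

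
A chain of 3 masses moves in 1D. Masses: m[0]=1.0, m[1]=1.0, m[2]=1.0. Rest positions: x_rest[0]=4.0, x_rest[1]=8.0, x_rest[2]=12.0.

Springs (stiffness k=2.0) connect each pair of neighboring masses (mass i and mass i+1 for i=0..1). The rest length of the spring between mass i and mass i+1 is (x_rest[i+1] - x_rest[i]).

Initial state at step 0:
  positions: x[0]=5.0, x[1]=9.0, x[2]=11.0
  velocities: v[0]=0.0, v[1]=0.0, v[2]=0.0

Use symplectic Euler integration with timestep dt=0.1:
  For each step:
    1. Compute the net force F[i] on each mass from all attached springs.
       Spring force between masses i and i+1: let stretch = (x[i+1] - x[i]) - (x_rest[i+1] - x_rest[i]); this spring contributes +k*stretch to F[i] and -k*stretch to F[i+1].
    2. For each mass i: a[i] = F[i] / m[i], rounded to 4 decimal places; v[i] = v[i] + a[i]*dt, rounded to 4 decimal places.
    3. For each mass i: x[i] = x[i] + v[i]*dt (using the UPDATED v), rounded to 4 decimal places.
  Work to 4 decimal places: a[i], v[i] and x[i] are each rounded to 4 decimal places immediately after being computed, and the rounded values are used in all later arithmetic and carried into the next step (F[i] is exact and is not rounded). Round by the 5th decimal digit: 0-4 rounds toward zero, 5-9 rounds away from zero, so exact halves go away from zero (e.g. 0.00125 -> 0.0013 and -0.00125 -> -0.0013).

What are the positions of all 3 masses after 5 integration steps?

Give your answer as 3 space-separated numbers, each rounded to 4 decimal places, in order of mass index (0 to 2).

Answer: 4.9738 8.4802 11.5463

Derivation:
Step 0: x=[5.0000 9.0000 11.0000] v=[0.0000 0.0000 0.0000]
Step 1: x=[5.0000 8.9600 11.0400] v=[0.0000 -0.4000 0.4000]
Step 2: x=[4.9992 8.8824 11.1184] v=[-0.0080 -0.7760 0.7840]
Step 3: x=[4.9961 8.7719 11.2321] v=[-0.0314 -1.1054 1.1368]
Step 4: x=[4.9885 8.6351 11.3766] v=[-0.0762 -1.3685 1.4448]
Step 5: x=[4.9738 8.4802 11.5463] v=[-0.1469 -1.5495 1.6965]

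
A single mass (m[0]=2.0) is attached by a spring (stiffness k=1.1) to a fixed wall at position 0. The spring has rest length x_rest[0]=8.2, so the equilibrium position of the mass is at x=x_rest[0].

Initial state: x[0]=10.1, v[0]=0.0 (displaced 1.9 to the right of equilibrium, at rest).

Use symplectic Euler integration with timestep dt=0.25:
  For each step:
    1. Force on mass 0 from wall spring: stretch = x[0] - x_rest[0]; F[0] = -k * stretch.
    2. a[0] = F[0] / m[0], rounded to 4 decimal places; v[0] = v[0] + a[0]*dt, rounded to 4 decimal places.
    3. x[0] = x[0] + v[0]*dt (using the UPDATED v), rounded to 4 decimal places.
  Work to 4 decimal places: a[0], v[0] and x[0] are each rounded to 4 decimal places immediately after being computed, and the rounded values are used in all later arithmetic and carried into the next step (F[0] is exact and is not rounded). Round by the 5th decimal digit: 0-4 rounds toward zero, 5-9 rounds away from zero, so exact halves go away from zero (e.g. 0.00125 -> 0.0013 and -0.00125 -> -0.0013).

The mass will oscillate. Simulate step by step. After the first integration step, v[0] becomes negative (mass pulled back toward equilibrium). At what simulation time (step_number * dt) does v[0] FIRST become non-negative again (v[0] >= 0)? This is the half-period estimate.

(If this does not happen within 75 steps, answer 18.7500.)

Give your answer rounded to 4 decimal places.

Answer: 4.2500

Derivation:
Step 0: x=[10.1000] v=[0.0000]
Step 1: x=[10.0347] v=[-0.2613]
Step 2: x=[9.9063] v=[-0.5136]
Step 3: x=[9.7193] v=[-0.7482]
Step 4: x=[9.4800] v=[-0.9571]
Step 5: x=[9.1967] v=[-1.1331]
Step 6: x=[8.8792] v=[-1.2702]
Step 7: x=[8.5383] v=[-1.3636]
Step 8: x=[8.1858] v=[-1.4101]
Step 9: x=[7.8338] v=[-1.4082]
Step 10: x=[7.4943] v=[-1.3579]
Step 11: x=[7.1791] v=[-1.2609]
Step 12: x=[6.8990] v=[-1.1205]
Step 13: x=[6.6636] v=[-0.9416]
Step 14: x=[6.4810] v=[-0.7304]
Step 15: x=[6.3575] v=[-0.4940]
Step 16: x=[6.2973] v=[-0.2407]
Step 17: x=[6.3025] v=[0.0209]
First v>=0 after going negative at step 17, time=4.2500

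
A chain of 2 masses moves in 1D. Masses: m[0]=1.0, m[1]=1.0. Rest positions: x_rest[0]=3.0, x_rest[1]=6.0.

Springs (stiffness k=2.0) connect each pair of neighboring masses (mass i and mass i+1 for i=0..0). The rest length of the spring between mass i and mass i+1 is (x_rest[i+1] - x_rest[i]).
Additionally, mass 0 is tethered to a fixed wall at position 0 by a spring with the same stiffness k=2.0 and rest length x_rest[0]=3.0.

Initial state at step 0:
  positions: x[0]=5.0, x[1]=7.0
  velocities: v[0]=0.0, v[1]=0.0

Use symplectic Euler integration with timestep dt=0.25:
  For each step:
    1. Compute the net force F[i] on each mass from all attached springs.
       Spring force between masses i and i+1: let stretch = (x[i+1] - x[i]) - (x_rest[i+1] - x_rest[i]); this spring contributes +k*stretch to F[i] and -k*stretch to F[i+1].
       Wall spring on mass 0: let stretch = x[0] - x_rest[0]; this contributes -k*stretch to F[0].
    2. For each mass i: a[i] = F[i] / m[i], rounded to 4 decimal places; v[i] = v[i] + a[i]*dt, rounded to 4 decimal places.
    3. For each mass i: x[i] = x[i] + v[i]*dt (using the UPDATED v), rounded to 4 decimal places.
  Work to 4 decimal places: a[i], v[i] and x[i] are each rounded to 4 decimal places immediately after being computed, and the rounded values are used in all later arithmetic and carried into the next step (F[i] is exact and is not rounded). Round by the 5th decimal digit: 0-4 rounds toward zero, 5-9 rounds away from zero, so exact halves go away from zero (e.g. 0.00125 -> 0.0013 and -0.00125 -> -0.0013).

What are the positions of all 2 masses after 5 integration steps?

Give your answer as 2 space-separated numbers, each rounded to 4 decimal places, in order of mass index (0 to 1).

Answer: 2.3183 7.2277

Derivation:
Step 0: x=[5.0000 7.0000] v=[0.0000 0.0000]
Step 1: x=[4.6250 7.1250] v=[-1.5000 0.5000]
Step 2: x=[3.9844 7.3125] v=[-2.5625 0.7500]
Step 3: x=[3.2617 7.4590] v=[-2.8907 0.5860]
Step 4: x=[2.6560 7.4558] v=[-2.4229 -0.0127]
Step 5: x=[2.3183 7.2277] v=[-1.3510 -0.9126]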